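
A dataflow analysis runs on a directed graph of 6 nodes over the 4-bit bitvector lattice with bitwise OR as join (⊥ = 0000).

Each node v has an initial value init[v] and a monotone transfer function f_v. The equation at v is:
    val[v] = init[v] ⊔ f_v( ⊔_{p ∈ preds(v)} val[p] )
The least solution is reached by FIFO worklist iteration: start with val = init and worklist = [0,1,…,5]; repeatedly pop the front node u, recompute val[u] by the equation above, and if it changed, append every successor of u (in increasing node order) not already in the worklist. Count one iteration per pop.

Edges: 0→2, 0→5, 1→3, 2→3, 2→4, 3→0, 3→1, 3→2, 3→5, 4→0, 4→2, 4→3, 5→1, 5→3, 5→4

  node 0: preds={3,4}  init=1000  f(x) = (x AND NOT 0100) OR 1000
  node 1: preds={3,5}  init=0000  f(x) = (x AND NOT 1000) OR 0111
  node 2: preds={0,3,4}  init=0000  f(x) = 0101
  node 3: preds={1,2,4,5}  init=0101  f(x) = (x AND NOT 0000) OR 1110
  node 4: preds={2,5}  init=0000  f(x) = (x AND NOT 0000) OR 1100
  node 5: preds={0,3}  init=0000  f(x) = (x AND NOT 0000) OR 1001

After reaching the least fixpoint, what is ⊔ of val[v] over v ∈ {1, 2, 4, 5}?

Trace (15 dequeues):
  [1] u=0 | in 0101 | out 1001 | prev 1000 | push {}
  [2] u=1 | in 0101 | out 0111 | prev 0000 | push {}
  [3] u=2 | in 1101 | out 0101 | prev 0000 | push {}
  [4] u=3 | in 0111 | out 1111 | prev 0101 | push {0,1,2}
  [5] u=4 | in 0101 | out 1101 | prev 0000 | push {3}
  [6] u=5 | in 1111 | out 1111 | prev 0000 | push {4}
  [7] u=0 | in 1111 | out 1011 | prev 1001 | push {5}
  [8] u=1 | in 1111 | out 0111 | ==
  [9] u=2 | in 1111 | out 0101 | ==
  [10] u=3 | in 1111 | out 1111 | ==
  [11] u=4 | in 1111 | out 1111 | prev 1101 | push {0,2,3}
  [12] u=5 | in 1111 | out 1111 | ==
  [13] u=0 | in 1111 | out 1011 | ==
  [14] u=2 | in 1111 | out 0101 | ==
  [15] u=3 | in 1111 | out 1111 | ==

Converged values:
  [0] 1011
  [1] 0111
  [2] 0101
  [3] 1111
  [4] 1111
  [5] 1111

1111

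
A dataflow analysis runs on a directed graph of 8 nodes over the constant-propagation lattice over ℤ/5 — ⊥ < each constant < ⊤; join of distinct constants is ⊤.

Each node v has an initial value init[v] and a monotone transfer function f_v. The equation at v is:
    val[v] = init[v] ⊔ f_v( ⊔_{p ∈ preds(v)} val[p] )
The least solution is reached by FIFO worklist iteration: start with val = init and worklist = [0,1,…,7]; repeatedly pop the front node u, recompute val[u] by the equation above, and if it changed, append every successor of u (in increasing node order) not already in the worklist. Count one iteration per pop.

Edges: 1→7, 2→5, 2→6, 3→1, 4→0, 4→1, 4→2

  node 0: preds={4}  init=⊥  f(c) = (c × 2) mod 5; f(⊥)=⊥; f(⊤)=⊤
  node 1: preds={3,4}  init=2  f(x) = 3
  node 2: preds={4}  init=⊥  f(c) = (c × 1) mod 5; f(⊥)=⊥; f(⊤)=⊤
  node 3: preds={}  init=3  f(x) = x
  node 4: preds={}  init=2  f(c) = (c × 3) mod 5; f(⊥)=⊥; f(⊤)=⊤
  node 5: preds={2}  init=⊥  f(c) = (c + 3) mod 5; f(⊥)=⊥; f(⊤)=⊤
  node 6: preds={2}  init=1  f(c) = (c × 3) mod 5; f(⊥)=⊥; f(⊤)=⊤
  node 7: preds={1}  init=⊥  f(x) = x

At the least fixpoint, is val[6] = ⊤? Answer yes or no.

Iteration log — 8 steps:
  step 1. node 0  ⊔preds=2  new=4  old=⊥  +wl: 
  step 2. node 1  ⊔preds=⊤  new=⊤  old=2  +wl: 
  step 3. node 2  ⊔preds=2  new=2  old=⊥  +wl: 
  step 4. node 3  ⊔preds=⊥  new=3  stable
  step 5. node 4  ⊔preds=⊥  new=2  stable
  step 6. node 5  ⊔preds=2  new=0  old=⊥  +wl: 
  step 7. node 6  ⊔preds=2  new=1  stable
  step 8. node 7  ⊔preds=⊤  new=⊤  old=⊥  +wl: 

Least fixpoint reached:
  node 0: 4
  node 1: ⊤
  node 2: 2
  node 3: 3
  node 4: 2
  node 5: 0
  node 6: 1
  node 7: ⊤

no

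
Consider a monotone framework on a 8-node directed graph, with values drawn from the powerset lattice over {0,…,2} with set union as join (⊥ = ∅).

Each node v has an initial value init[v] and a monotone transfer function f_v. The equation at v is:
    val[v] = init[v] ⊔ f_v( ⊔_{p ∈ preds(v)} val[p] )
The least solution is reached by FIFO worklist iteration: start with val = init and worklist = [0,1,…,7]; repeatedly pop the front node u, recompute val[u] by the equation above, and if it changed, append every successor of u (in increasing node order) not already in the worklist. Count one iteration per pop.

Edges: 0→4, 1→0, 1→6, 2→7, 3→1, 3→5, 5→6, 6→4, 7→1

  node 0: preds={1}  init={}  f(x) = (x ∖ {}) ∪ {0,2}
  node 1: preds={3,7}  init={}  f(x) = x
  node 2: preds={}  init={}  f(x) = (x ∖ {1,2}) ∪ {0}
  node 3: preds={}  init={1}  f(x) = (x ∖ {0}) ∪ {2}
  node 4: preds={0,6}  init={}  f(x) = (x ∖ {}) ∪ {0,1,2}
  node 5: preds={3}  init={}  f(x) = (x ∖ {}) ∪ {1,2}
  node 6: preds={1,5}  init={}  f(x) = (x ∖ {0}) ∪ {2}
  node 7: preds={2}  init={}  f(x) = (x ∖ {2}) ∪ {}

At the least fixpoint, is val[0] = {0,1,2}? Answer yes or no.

yes

Iteration log — 13 steps:
  step 1. node 0  ⊔preds={}  new={0,2}  old={}  +wl: 
  step 2. node 1  ⊔preds={1}  new={1}  old={}  +wl: 0
  step 3. node 2  ⊔preds={}  new={0}  old={}  +wl: 
  step 4. node 3  ⊔preds={}  new={1,2}  old={1}  +wl: 1
  step 5. node 4  ⊔preds={0,2}  new={0,1,2}  old={}  +wl: 
  step 6. node 5  ⊔preds={1,2}  new={1,2}  old={}  +wl: 
  step 7. node 6  ⊔preds={1,2}  new={1,2}  old={}  +wl: 4
  step 8. node 7  ⊔preds={0}  new={0}  old={}  +wl: 
  step 9. node 0  ⊔preds={1}  new={0,1,2}  old={0,2}  +wl: 
  step 10. node 1  ⊔preds={0,1,2}  new={0,1,2}  old={1}  +wl: 0,6
  step 11. node 4  ⊔preds={0,1,2}  new={0,1,2}  stable
  step 12. node 0  ⊔preds={0,1,2}  new={0,1,2}  stable
  step 13. node 6  ⊔preds={0,1,2}  new={1,2}  stable

Least fixpoint reached:
  node 0: {0,1,2}
  node 1: {0,1,2}
  node 2: {0}
  node 3: {1,2}
  node 4: {0,1,2}
  node 5: {1,2}
  node 6: {1,2}
  node 7: {0}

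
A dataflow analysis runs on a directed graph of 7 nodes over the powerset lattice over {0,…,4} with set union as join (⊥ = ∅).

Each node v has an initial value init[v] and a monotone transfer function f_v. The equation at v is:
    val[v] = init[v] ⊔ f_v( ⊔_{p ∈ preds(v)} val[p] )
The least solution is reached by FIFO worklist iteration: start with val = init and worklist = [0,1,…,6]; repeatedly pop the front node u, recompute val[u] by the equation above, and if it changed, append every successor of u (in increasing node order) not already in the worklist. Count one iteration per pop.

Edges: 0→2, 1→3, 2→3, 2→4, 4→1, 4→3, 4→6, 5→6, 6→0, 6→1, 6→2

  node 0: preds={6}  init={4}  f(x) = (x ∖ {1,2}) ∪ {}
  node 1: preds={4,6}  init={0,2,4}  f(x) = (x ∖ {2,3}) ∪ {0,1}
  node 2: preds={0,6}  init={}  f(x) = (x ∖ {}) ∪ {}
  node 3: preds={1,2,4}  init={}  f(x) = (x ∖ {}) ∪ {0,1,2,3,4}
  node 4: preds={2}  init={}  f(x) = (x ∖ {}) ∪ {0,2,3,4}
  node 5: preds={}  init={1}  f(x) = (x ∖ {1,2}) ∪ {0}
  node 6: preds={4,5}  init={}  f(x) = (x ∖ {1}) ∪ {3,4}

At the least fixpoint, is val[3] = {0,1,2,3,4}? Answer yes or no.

yes

Iteration log — 13 steps:
  step 1. node 0  ⊔preds={}  new={4}  stable
  step 2. node 1  ⊔preds={}  new={0,1,2,4}  old={0,2,4}  +wl: 
  step 3. node 2  ⊔preds={4}  new={4}  old={}  +wl: 
  step 4. node 3  ⊔preds={0,1,2,4}  new={0,1,2,3,4}  old={}  +wl: 
  step 5. node 4  ⊔preds={4}  new={0,2,3,4}  old={}  +wl: 1,3
  step 6. node 5  ⊔preds={}  new={0,1}  old={1}  +wl: 
  step 7. node 6  ⊔preds={0,1,2,3,4}  new={0,2,3,4}  old={}  +wl: 0,2
  step 8. node 1  ⊔preds={0,2,3,4}  new={0,1,2,4}  stable
  step 9. node 3  ⊔preds={0,1,2,3,4}  new={0,1,2,3,4}  stable
  step 10. node 0  ⊔preds={0,2,3,4}  new={0,3,4}  old={4}  +wl: 
  step 11. node 2  ⊔preds={0,2,3,4}  new={0,2,3,4}  old={4}  +wl: 3,4
  step 12. node 3  ⊔preds={0,1,2,3,4}  new={0,1,2,3,4}  stable
  step 13. node 4  ⊔preds={0,2,3,4}  new={0,2,3,4}  stable

Least fixpoint reached:
  node 0: {0,3,4}
  node 1: {0,1,2,4}
  node 2: {0,2,3,4}
  node 3: {0,1,2,3,4}
  node 4: {0,2,3,4}
  node 5: {0,1}
  node 6: {0,2,3,4}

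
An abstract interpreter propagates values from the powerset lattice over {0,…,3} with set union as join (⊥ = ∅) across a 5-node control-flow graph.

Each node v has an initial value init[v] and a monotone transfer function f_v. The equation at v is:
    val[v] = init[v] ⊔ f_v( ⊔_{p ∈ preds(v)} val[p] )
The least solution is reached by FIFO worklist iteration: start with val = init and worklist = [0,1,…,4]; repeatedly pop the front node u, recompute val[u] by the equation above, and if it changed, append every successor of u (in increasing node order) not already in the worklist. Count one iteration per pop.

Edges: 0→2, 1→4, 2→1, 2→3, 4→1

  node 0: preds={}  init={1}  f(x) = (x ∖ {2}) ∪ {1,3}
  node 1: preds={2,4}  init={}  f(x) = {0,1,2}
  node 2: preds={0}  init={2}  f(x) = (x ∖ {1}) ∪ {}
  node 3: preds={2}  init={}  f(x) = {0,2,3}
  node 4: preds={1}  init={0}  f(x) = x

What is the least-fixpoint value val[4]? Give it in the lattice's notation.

Worklist (6 pops):
  #1 pop 0: in={} → {1,3} (was {1}); enqueue []
  #2 pop 1: in={0,2} → {0,1,2} (was {}); enqueue []
  #3 pop 2: in={1,3} → {2,3} (was {2}); enqueue [1]
  #4 pop 3: in={2,3} → {0,2,3} (was {}); enqueue []
  #5 pop 4: in={0,1,2} → {0,1,2} (was {0}); enqueue []
  #6 pop 1: in={0,1,2,3} → {0,1,2} (no change)

Fixpoint:
  val[0] = {1,3}
  val[1] = {0,1,2}
  val[2] = {2,3}
  val[3] = {0,2,3}
  val[4] = {0,1,2}

{0,1,2}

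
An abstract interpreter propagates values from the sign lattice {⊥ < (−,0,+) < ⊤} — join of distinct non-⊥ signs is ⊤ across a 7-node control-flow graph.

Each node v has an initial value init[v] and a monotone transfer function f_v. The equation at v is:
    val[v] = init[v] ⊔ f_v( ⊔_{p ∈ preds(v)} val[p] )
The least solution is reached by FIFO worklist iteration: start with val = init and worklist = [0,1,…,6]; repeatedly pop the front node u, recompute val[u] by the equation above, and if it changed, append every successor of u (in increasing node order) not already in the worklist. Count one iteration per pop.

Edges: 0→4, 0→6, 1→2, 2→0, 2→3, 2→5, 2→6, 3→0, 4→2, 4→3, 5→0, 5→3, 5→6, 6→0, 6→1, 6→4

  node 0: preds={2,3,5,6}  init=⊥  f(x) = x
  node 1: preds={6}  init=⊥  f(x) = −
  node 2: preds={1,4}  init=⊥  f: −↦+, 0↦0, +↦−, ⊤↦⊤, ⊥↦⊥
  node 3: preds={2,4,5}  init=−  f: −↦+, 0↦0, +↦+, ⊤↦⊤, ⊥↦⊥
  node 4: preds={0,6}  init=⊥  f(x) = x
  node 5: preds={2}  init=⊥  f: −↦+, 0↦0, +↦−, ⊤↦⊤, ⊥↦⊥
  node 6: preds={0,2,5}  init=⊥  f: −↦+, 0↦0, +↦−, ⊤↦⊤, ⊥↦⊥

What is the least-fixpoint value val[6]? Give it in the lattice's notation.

Worklist (20 pops):
  #1 pop 0: in=− → − (was ⊥); enqueue []
  #2 pop 1: in=⊥ → − (was ⊥); enqueue []
  #3 pop 2: in=− → + (was ⊥); enqueue [0]
  #4 pop 3: in=+ → ⊤ (was −); enqueue []
  #5 pop 4: in=− → − (was ⊥); enqueue [2,3]
  #6 pop 5: in=+ → − (was ⊥); enqueue []
  #7 pop 6: in=⊤ → ⊤ (was ⊥); enqueue [1,4]
  #8 pop 0: in=⊤ → ⊤ (was −); enqueue [6]
  #9 pop 2: in=− → + (no change)
  #10 pop 3: in=⊤ → ⊤ (no change)
  #11 pop 1: in=⊤ → − (no change)
  #12 pop 4: in=⊤ → ⊤ (was −); enqueue [2,3]
  #13 pop 6: in=⊤ → ⊤ (no change)
  #14 pop 2: in=⊤ → ⊤ (was +); enqueue [0,5,6]
  #15 pop 3: in=⊤ → ⊤ (no change)
  #16 pop 0: in=⊤ → ⊤ (no change)
  #17 pop 5: in=⊤ → ⊤ (was −); enqueue [0,3]
  #18 pop 6: in=⊤ → ⊤ (no change)
  #19 pop 0: in=⊤ → ⊤ (no change)
  #20 pop 3: in=⊤ → ⊤ (no change)

Fixpoint:
  val[0] = ⊤
  val[1] = −
  val[2] = ⊤
  val[3] = ⊤
  val[4] = ⊤
  val[5] = ⊤
  val[6] = ⊤

⊤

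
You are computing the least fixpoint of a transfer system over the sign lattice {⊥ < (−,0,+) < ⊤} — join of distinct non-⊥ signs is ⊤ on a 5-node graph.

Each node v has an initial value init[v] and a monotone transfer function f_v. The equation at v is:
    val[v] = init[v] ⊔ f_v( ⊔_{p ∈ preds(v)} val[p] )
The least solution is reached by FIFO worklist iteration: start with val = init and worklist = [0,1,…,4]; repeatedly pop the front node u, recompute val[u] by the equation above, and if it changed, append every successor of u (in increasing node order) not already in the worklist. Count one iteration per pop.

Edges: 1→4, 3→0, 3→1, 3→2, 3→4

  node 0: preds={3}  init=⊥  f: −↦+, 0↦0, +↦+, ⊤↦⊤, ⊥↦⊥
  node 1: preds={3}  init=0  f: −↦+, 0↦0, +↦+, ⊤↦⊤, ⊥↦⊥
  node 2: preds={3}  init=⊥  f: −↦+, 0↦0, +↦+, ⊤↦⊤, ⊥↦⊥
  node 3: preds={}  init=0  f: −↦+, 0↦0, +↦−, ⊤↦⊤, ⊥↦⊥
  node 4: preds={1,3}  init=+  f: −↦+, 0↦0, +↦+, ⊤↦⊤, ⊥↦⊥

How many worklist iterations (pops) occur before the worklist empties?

Worklist (5 pops):
  #1 pop 0: in=0 → 0 (was ⊥); enqueue []
  #2 pop 1: in=0 → 0 (no change)
  #3 pop 2: in=0 → 0 (was ⊥); enqueue []
  #4 pop 3: in=⊥ → 0 (no change)
  #5 pop 4: in=0 → ⊤ (was +); enqueue []

Fixpoint:
  val[0] = 0
  val[1] = 0
  val[2] = 0
  val[3] = 0
  val[4] = ⊤

5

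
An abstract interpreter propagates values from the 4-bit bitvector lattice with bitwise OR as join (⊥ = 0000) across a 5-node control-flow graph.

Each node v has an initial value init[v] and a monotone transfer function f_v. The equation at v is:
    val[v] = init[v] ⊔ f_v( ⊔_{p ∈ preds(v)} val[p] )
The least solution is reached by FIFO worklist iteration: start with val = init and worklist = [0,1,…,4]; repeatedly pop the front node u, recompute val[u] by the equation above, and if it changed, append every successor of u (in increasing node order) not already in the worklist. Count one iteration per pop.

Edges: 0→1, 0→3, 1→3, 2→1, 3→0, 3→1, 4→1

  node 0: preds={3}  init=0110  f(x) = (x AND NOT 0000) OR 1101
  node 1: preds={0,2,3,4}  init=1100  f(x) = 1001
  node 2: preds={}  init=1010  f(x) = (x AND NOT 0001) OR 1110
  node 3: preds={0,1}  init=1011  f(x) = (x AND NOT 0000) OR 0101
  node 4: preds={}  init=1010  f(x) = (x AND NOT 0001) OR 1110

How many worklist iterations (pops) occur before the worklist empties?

Worklist (7 pops):
  #1 pop 0: in=1011 → 1111 (was 0110); enqueue []
  #2 pop 1: in=1111 → 1101 (was 1100); enqueue []
  #3 pop 2: in=0000 → 1110 (was 1010); enqueue [1]
  #4 pop 3: in=1111 → 1111 (was 1011); enqueue [0]
  #5 pop 4: in=0000 → 1110 (was 1010); enqueue []
  #6 pop 1: in=1111 → 1101 (no change)
  #7 pop 0: in=1111 → 1111 (no change)

Fixpoint:
  val[0] = 1111
  val[1] = 1101
  val[2] = 1110
  val[3] = 1111
  val[4] = 1110

7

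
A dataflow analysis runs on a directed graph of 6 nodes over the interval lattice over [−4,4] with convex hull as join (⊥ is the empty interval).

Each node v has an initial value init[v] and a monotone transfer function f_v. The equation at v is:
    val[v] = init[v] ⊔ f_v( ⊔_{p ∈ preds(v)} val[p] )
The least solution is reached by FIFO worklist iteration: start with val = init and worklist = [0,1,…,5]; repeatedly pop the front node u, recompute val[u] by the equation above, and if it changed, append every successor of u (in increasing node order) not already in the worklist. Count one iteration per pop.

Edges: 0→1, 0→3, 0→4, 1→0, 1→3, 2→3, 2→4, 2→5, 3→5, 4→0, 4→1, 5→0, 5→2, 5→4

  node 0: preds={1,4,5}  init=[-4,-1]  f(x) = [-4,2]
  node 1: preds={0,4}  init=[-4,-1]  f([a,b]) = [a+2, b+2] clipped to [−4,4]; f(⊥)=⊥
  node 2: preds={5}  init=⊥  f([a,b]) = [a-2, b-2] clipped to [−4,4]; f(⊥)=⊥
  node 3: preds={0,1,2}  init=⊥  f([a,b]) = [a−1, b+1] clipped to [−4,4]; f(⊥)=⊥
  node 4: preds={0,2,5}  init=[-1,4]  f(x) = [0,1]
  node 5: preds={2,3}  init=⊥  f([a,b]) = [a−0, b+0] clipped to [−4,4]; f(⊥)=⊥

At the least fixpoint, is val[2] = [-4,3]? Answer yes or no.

Trace (11 dequeues):
  [1] u=0 | in [-4,4] | out [-4,2] | prev [-4,-1] | push {}
  [2] u=1 | in [-4,4] | out [-4,4] | prev [-4,-1] | push {0}
  [3] u=2 | in ⊥ | out ⊥ | ==
  [4] u=3 | in [-4,4] | out [-4,4] | prev ⊥ | push {}
  [5] u=4 | in [-4,2] | out [-1,4] | ==
  [6] u=5 | in [-4,4] | out [-4,4] | prev ⊥ | push {2,4}
  [7] u=0 | in [-4,4] | out [-4,2] | ==
  [8] u=2 | in [-4,4] | out [-4,2] | prev ⊥ | push {3,5}
  [9] u=4 | in [-4,4] | out [-1,4] | ==
  [10] u=3 | in [-4,4] | out [-4,4] | ==
  [11] u=5 | in [-4,4] | out [-4,4] | ==

Converged values:
  [0] [-4,2]
  [1] [-4,4]
  [2] [-4,2]
  [3] [-4,4]
  [4] [-1,4]
  [5] [-4,4]

no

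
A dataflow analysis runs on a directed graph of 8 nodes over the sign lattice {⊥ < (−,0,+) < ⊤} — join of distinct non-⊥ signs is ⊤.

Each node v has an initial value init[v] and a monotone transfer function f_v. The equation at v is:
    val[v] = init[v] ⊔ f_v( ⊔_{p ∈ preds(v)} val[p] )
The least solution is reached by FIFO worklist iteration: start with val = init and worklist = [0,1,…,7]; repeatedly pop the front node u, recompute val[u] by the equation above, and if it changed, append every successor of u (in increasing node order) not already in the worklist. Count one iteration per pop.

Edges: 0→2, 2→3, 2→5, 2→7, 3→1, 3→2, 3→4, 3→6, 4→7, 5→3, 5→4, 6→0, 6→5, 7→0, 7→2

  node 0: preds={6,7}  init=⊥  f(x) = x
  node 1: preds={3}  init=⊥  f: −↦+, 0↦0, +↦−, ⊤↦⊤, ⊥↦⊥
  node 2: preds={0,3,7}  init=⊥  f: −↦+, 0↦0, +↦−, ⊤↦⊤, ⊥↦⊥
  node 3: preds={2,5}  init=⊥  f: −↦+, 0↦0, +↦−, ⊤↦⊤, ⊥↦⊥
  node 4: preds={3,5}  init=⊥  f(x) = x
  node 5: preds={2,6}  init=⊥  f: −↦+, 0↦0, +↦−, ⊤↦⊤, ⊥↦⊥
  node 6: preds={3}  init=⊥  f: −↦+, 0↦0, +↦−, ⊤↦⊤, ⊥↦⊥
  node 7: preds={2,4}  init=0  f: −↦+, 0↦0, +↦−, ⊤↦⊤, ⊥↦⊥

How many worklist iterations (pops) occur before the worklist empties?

Iteration log — 14 steps:
  step 1. node 0  ⊔preds=0  new=0  old=⊥  +wl: 
  step 2. node 1  ⊔preds=⊥  new=⊥  stable
  step 3. node 2  ⊔preds=0  new=0  old=⊥  +wl: 
  step 4. node 3  ⊔preds=0  new=0  old=⊥  +wl: 1,2
  step 5. node 4  ⊔preds=0  new=0  old=⊥  +wl: 
  step 6. node 5  ⊔preds=0  new=0  old=⊥  +wl: 3,4
  step 7. node 6  ⊔preds=0  new=0  old=⊥  +wl: 0,5
  step 8. node 7  ⊔preds=0  new=0  stable
  step 9. node 1  ⊔preds=0  new=0  old=⊥  +wl: 
  step 10. node 2  ⊔preds=0  new=0  stable
  step 11. node 3  ⊔preds=0  new=0  stable
  step 12. node 4  ⊔preds=0  new=0  stable
  step 13. node 0  ⊔preds=0  new=0  stable
  step 14. node 5  ⊔preds=0  new=0  stable

Least fixpoint reached:
  node 0: 0
  node 1: 0
  node 2: 0
  node 3: 0
  node 4: 0
  node 5: 0
  node 6: 0
  node 7: 0

14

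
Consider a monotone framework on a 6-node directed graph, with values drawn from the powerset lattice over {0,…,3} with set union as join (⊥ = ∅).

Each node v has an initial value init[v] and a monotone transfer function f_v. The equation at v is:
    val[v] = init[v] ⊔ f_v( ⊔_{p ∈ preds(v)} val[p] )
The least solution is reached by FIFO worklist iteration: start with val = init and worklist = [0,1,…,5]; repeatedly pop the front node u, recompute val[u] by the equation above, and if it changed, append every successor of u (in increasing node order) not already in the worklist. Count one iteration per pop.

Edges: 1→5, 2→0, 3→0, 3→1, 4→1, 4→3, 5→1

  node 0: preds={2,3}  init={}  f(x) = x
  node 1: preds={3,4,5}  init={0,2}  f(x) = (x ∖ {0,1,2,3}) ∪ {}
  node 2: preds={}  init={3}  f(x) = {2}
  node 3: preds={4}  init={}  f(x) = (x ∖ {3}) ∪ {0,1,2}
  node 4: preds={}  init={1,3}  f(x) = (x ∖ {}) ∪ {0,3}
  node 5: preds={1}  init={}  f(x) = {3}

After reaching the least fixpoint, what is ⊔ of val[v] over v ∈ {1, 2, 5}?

Iteration log — 9 steps:
  step 1. node 0  ⊔preds={3}  new={3}  old={}  +wl: 
  step 2. node 1  ⊔preds={1,3}  new={0,2}  stable
  step 3. node 2  ⊔preds={}  new={2,3}  old={3}  +wl: 0
  step 4. node 3  ⊔preds={1,3}  new={0,1,2}  old={}  +wl: 1
  step 5. node 4  ⊔preds={}  new={0,1,3}  old={1,3}  +wl: 3
  step 6. node 5  ⊔preds={0,2}  new={3}  old={}  +wl: 
  step 7. node 0  ⊔preds={0,1,2,3}  new={0,1,2,3}  old={3}  +wl: 
  step 8. node 1  ⊔preds={0,1,2,3}  new={0,2}  stable
  step 9. node 3  ⊔preds={0,1,3}  new={0,1,2}  stable

Least fixpoint reached:
  node 0: {0,1,2,3}
  node 1: {0,2}
  node 2: {2,3}
  node 3: {0,1,2}
  node 4: {0,1,3}
  node 5: {3}

{0,2,3}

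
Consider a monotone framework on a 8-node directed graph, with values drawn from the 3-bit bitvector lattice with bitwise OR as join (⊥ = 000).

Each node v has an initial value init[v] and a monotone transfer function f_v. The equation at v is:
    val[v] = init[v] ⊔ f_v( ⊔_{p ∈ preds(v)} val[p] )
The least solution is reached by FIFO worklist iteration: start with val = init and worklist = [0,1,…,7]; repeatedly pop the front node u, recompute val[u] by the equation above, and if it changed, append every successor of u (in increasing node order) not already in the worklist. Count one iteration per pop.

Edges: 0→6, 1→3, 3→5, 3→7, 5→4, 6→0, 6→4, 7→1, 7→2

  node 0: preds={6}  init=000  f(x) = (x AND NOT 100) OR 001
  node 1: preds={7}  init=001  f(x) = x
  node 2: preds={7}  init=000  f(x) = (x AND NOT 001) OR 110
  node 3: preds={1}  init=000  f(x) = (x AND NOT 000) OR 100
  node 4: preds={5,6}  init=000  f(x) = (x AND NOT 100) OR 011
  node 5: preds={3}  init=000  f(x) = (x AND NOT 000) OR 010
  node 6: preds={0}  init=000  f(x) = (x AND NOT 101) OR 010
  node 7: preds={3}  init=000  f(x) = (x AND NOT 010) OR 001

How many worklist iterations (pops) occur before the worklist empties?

Iteration log — 14 steps:
  step 1. node 0  ⊔preds=000  new=001  old=000  +wl: 
  step 2. node 1  ⊔preds=000  new=001  stable
  step 3. node 2  ⊔preds=000  new=110  old=000  +wl: 
  step 4. node 3  ⊔preds=001  new=101  old=000  +wl: 
  step 5. node 4  ⊔preds=000  new=011  old=000  +wl: 
  step 6. node 5  ⊔preds=101  new=111  old=000  +wl: 4
  step 7. node 6  ⊔preds=001  new=010  old=000  +wl: 0
  step 8. node 7  ⊔preds=101  new=101  old=000  +wl: 1,2
  step 9. node 4  ⊔preds=111  new=011  stable
  step 10. node 0  ⊔preds=010  new=011  old=001  +wl: 6
  step 11. node 1  ⊔preds=101  new=101  old=001  +wl: 3
  step 12. node 2  ⊔preds=101  new=110  stable
  step 13. node 6  ⊔preds=011  new=010  stable
  step 14. node 3  ⊔preds=101  new=101  stable

Least fixpoint reached:
  node 0: 011
  node 1: 101
  node 2: 110
  node 3: 101
  node 4: 011
  node 5: 111
  node 6: 010
  node 7: 101

14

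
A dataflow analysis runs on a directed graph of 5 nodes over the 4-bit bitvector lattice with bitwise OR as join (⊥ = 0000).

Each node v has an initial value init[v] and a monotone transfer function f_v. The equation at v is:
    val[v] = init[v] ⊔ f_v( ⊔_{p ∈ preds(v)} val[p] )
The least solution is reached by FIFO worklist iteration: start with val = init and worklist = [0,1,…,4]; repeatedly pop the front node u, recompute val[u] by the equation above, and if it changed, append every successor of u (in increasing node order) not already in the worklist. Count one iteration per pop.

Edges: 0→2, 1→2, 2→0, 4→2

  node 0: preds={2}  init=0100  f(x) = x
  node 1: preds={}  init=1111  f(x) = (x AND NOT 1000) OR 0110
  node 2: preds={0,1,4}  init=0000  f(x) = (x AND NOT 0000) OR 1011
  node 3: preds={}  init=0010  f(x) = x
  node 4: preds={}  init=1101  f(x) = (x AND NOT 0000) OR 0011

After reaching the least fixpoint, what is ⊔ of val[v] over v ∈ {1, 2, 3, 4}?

1111

Trace (7 dequeues):
  [1] u=0 | in 0000 | out 0100 | ==
  [2] u=1 | in 0000 | out 1111 | ==
  [3] u=2 | in 1111 | out 1111 | prev 0000 | push {0}
  [4] u=3 | in 0000 | out 0010 | ==
  [5] u=4 | in 0000 | out 1111 | prev 1101 | push {2}
  [6] u=0 | in 1111 | out 1111 | prev 0100 | push {}
  [7] u=2 | in 1111 | out 1111 | ==

Converged values:
  [0] 1111
  [1] 1111
  [2] 1111
  [3] 0010
  [4] 1111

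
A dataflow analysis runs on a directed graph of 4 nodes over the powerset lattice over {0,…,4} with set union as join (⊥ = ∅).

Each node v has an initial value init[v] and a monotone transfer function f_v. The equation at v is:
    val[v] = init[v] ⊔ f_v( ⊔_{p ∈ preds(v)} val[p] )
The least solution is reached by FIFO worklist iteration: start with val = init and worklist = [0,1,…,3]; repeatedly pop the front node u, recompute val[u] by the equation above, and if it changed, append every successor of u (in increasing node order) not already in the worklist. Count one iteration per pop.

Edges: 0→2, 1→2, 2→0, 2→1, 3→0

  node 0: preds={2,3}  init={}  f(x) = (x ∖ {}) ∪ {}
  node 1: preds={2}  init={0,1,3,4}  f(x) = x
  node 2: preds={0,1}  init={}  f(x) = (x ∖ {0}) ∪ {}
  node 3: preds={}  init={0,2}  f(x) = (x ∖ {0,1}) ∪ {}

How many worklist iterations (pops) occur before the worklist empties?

Worklist (7 pops):
  #1 pop 0: in={0,2} → {0,2} (was {}); enqueue []
  #2 pop 1: in={} → {0,1,3,4} (no change)
  #3 pop 2: in={0,1,2,3,4} → {1,2,3,4} (was {}); enqueue [0,1]
  #4 pop 3: in={} → {0,2} (no change)
  #5 pop 0: in={0,1,2,3,4} → {0,1,2,3,4} (was {0,2}); enqueue [2]
  #6 pop 1: in={1,2,3,4} → {0,1,2,3,4} (was {0,1,3,4}); enqueue []
  #7 pop 2: in={0,1,2,3,4} → {1,2,3,4} (no change)

Fixpoint:
  val[0] = {0,1,2,3,4}
  val[1] = {0,1,2,3,4}
  val[2] = {1,2,3,4}
  val[3] = {0,2}

7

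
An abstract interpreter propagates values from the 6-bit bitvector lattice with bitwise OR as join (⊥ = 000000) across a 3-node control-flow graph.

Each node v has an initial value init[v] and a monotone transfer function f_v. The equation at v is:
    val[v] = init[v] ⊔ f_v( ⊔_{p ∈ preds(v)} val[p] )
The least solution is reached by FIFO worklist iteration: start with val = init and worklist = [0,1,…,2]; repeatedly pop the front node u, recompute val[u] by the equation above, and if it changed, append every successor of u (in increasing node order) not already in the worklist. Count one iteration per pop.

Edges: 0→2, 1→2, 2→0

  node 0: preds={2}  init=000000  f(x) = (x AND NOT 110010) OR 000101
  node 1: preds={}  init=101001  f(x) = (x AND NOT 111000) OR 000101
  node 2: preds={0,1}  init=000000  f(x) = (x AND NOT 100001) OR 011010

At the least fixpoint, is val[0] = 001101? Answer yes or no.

yes

Trace (5 dequeues):
  [1] u=0 | in 000000 | out 000101 | prev 000000 | push {}
  [2] u=1 | in 000000 | out 101101 | prev 101001 | push {}
  [3] u=2 | in 101101 | out 011110 | prev 000000 | push {0}
  [4] u=0 | in 011110 | out 001101 | prev 000101 | push {2}
  [5] u=2 | in 101101 | out 011110 | ==

Converged values:
  [0] 001101
  [1] 101101
  [2] 011110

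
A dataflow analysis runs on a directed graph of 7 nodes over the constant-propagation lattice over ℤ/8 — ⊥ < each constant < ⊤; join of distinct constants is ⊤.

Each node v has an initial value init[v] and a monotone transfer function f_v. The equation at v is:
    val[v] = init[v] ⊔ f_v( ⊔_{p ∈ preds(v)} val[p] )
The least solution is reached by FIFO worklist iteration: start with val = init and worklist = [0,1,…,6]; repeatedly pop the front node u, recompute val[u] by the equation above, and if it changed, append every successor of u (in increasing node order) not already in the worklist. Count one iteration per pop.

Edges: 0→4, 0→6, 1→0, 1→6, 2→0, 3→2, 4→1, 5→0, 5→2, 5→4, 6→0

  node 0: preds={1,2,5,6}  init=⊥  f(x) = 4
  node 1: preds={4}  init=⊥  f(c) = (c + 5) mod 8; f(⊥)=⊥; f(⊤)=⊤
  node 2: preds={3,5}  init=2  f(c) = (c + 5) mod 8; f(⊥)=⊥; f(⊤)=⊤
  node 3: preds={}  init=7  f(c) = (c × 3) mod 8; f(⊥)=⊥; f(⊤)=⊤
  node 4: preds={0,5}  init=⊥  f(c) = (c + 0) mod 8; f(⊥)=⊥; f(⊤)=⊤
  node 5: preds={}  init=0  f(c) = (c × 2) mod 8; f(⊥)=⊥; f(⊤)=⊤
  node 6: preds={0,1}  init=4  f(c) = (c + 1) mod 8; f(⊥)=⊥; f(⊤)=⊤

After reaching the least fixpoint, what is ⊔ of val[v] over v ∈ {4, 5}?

⊤

Iteration log — 11 steps:
  step 1. node 0  ⊔preds=⊤  new=4  old=⊥  +wl: 
  step 2. node 1  ⊔preds=⊥  new=⊥  stable
  step 3. node 2  ⊔preds=⊤  new=⊤  old=2  +wl: 0
  step 4. node 3  ⊔preds=⊥  new=7  stable
  step 5. node 4  ⊔preds=⊤  new=⊤  old=⊥  +wl: 1
  step 6. node 5  ⊔preds=⊥  new=0  stable
  step 7. node 6  ⊔preds=4  new=⊤  old=4  +wl: 
  step 8. node 0  ⊔preds=⊤  new=4  stable
  step 9. node 1  ⊔preds=⊤  new=⊤  old=⊥  +wl: 0,6
  step 10. node 0  ⊔preds=⊤  new=4  stable
  step 11. node 6  ⊔preds=⊤  new=⊤  stable

Least fixpoint reached:
  node 0: 4
  node 1: ⊤
  node 2: ⊤
  node 3: 7
  node 4: ⊤
  node 5: 0
  node 6: ⊤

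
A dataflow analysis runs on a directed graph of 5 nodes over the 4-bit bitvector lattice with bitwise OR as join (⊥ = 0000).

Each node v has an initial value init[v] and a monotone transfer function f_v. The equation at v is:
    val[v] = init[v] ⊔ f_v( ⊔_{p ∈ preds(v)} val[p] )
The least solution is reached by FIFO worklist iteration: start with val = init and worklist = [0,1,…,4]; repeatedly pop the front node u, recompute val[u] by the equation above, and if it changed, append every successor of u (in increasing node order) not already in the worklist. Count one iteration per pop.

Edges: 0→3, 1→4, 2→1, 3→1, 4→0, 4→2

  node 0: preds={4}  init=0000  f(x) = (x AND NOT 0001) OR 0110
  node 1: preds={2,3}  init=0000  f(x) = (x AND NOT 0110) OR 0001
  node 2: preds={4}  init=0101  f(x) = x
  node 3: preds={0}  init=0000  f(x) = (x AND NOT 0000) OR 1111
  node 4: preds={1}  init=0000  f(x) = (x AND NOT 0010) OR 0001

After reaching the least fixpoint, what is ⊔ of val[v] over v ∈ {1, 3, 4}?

1111

Iteration log — 13 steps:
  step 1. node 0  ⊔preds=0000  new=0110  old=0000  +wl: 
  step 2. node 1  ⊔preds=0101  new=0001  old=0000  +wl: 
  step 3. node 2  ⊔preds=0000  new=0101  stable
  step 4. node 3  ⊔preds=0110  new=1111  old=0000  +wl: 1
  step 5. node 4  ⊔preds=0001  new=0001  old=0000  +wl: 0,2
  step 6. node 1  ⊔preds=1111  new=1001  old=0001  +wl: 4
  step 7. node 0  ⊔preds=0001  new=0110  stable
  step 8. node 2  ⊔preds=0001  new=0101  stable
  step 9. node 4  ⊔preds=1001  new=1001  old=0001  +wl: 0,2
  step 10. node 0  ⊔preds=1001  new=1110  old=0110  +wl: 3
  step 11. node 2  ⊔preds=1001  new=1101  old=0101  +wl: 1
  step 12. node 3  ⊔preds=1110  new=1111  stable
  step 13. node 1  ⊔preds=1111  new=1001  stable

Least fixpoint reached:
  node 0: 1110
  node 1: 1001
  node 2: 1101
  node 3: 1111
  node 4: 1001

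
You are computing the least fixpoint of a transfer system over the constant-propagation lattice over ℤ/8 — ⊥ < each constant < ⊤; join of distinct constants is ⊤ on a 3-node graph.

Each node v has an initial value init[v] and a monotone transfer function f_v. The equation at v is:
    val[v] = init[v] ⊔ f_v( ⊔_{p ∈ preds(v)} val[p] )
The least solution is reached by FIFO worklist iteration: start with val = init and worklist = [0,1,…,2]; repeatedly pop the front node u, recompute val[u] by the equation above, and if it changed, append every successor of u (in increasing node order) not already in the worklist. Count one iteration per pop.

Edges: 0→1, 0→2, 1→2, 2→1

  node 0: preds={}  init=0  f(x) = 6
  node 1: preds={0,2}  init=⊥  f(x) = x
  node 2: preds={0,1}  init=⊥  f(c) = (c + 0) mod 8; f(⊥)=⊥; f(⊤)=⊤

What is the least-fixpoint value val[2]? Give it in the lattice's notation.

⊤

Iteration log — 4 steps:
  step 1. node 0  ⊔preds=⊥  new=⊤  old=0  +wl: 
  step 2. node 1  ⊔preds=⊤  new=⊤  old=⊥  +wl: 
  step 3. node 2  ⊔preds=⊤  new=⊤  old=⊥  +wl: 1
  step 4. node 1  ⊔preds=⊤  new=⊤  stable

Least fixpoint reached:
  node 0: ⊤
  node 1: ⊤
  node 2: ⊤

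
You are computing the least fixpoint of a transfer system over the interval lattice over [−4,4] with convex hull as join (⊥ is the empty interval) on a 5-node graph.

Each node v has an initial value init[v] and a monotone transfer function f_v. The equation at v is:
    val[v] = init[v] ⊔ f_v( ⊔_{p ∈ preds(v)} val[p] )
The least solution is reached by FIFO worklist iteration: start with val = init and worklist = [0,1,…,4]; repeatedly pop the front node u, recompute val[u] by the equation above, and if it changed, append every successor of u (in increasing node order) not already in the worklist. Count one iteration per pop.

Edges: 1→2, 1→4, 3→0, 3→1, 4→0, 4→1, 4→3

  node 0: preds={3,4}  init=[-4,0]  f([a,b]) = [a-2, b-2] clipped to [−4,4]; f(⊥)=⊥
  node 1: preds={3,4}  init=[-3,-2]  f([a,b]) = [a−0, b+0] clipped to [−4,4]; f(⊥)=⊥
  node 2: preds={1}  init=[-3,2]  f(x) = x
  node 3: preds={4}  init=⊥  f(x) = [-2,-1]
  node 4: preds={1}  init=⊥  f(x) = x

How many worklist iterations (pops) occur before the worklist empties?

Iteration log — 13 steps:
  step 1. node 0  ⊔preds=⊥  new=[-4,0]  stable
  step 2. node 1  ⊔preds=⊥  new=[-3,-2]  stable
  step 3. node 2  ⊔preds=[-3,-2]  new=[-3,2]  stable
  step 4. node 3  ⊔preds=⊥  new=[-2,-1]  old=⊥  +wl: 0,1
  step 5. node 4  ⊔preds=[-3,-2]  new=[-3,-2]  old=⊥  +wl: 3
  step 6. node 0  ⊔preds=[-3,-1]  new=[-4,0]  stable
  step 7. node 1  ⊔preds=[-3,-1]  new=[-3,-1]  old=[-3,-2]  +wl: 2,4
  step 8. node 3  ⊔preds=[-3,-2]  new=[-2,-1]  stable
  step 9. node 2  ⊔preds=[-3,-1]  new=[-3,2]  stable
  step 10. node 4  ⊔preds=[-3,-1]  new=[-3,-1]  old=[-3,-2]  +wl: 0,1,3
  step 11. node 0  ⊔preds=[-3,-1]  new=[-4,0]  stable
  step 12. node 1  ⊔preds=[-3,-1]  new=[-3,-1]  stable
  step 13. node 3  ⊔preds=[-3,-1]  new=[-2,-1]  stable

Least fixpoint reached:
  node 0: [-4,0]
  node 1: [-3,-1]
  node 2: [-3,2]
  node 3: [-2,-1]
  node 4: [-3,-1]

13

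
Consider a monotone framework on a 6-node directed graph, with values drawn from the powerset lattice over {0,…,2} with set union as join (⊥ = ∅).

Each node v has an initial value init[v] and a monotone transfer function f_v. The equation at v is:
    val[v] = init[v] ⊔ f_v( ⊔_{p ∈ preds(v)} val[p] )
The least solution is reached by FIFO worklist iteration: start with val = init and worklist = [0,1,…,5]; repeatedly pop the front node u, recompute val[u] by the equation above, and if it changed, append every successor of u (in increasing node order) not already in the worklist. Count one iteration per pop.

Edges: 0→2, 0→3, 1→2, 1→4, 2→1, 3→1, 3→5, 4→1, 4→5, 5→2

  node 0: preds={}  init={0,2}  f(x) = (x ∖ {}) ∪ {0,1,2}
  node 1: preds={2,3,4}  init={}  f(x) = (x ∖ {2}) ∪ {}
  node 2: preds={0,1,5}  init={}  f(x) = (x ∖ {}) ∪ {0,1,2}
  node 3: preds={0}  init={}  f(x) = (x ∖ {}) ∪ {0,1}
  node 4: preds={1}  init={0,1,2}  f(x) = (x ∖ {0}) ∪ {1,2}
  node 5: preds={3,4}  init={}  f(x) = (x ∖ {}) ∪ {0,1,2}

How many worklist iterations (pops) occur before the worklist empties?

Worklist (8 pops):
  #1 pop 0: in={} → {0,1,2} (was {0,2}); enqueue []
  #2 pop 1: in={0,1,2} → {0,1} (was {}); enqueue []
  #3 pop 2: in={0,1,2} → {0,1,2} (was {}); enqueue [1]
  #4 pop 3: in={0,1,2} → {0,1,2} (was {}); enqueue []
  #5 pop 4: in={0,1} → {0,1,2} (no change)
  #6 pop 5: in={0,1,2} → {0,1,2} (was {}); enqueue [2]
  #7 pop 1: in={0,1,2} → {0,1} (no change)
  #8 pop 2: in={0,1,2} → {0,1,2} (no change)

Fixpoint:
  val[0] = {0,1,2}
  val[1] = {0,1}
  val[2] = {0,1,2}
  val[3] = {0,1,2}
  val[4] = {0,1,2}
  val[5] = {0,1,2}

8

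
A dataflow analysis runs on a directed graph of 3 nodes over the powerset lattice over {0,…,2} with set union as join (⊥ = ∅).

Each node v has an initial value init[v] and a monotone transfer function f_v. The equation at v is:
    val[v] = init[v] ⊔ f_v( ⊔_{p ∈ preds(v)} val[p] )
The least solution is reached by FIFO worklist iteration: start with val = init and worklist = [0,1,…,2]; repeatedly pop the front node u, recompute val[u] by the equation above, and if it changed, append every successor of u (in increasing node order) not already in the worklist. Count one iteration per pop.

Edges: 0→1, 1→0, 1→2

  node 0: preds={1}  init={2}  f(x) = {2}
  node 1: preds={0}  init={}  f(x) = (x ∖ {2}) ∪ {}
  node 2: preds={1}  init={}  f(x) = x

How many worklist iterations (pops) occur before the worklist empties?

3

Worklist (3 pops):
  #1 pop 0: in={} → {2} (no change)
  #2 pop 1: in={2} → {} (no change)
  #3 pop 2: in={} → {} (no change)

Fixpoint:
  val[0] = {2}
  val[1] = {}
  val[2] = {}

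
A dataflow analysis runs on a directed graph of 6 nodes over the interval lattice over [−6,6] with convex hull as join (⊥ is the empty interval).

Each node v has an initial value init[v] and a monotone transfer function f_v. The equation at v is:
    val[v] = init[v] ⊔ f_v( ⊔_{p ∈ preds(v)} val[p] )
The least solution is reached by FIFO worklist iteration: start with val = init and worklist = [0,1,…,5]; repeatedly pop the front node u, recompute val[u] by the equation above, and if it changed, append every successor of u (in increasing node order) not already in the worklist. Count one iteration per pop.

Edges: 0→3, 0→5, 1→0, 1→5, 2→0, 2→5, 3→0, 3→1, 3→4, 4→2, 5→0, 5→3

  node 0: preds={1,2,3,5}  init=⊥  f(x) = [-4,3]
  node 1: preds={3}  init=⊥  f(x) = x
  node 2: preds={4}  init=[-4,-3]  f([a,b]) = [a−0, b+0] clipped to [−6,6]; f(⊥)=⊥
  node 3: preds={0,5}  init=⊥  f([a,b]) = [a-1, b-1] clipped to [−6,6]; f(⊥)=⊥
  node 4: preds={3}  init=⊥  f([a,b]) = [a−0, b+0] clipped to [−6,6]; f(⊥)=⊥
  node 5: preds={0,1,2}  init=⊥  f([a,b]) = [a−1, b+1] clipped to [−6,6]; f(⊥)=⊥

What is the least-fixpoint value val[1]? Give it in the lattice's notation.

[-6,3]

Trace (20 dequeues):
  [1] u=0 | in [-4,-3] | out [-4,3] | prev ⊥ | push {}
  [2] u=1 | in ⊥ | out ⊥ | ==
  [3] u=2 | in ⊥ | out [-4,-3] | ==
  [4] u=3 | in [-4,3] | out [-5,2] | prev ⊥ | push {0,1}
  [5] u=4 | in [-5,2] | out [-5,2] | prev ⊥ | push {2}
  [6] u=5 | in [-4,3] | out [-5,4] | prev ⊥ | push {3}
  [7] u=0 | in [-5,4] | out [-4,3] | ==
  [8] u=1 | in [-5,2] | out [-5,2] | prev ⊥ | push {0,5}
  [9] u=2 | in [-5,2] | out [-5,2] | prev [-4,-3] | push {}
  [10] u=3 | in [-5,4] | out [-6,3] | prev [-5,2] | push {1,4}
  [11] u=0 | in [-6,4] | out [-4,3] | ==
  [12] u=5 | in [-5,3] | out [-6,4] | prev [-5,4] | push {0,3}
  [13] u=1 | in [-6,3] | out [-6,3] | prev [-5,2] | push {5}
  [14] u=4 | in [-6,3] | out [-6,3] | prev [-5,2] | push {2}
  [15] u=0 | in [-6,4] | out [-4,3] | ==
  [16] u=3 | in [-6,4] | out [-6,3] | ==
  [17] u=5 | in [-6,3] | out [-6,4] | ==
  [18] u=2 | in [-6,3] | out [-6,3] | prev [-5,2] | push {0,5}
  [19] u=0 | in [-6,4] | out [-4,3] | ==
  [20] u=5 | in [-6,3] | out [-6,4] | ==

Converged values:
  [0] [-4,3]
  [1] [-6,3]
  [2] [-6,3]
  [3] [-6,3]
  [4] [-6,3]
  [5] [-6,4]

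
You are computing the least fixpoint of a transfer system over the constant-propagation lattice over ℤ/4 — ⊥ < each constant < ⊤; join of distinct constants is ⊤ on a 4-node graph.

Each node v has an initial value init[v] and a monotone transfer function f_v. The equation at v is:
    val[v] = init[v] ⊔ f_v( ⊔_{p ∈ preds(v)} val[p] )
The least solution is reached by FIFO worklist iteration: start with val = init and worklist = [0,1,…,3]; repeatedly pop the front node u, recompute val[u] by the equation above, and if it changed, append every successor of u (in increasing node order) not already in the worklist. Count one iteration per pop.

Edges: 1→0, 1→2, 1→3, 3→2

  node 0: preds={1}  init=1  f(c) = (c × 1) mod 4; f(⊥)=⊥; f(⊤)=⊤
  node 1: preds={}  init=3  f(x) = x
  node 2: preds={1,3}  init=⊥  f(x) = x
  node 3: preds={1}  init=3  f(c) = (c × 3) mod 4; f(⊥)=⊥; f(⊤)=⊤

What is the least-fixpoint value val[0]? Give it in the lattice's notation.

Worklist (5 pops):
  #1 pop 0: in=3 → ⊤ (was 1); enqueue []
  #2 pop 1: in=⊥ → 3 (no change)
  #3 pop 2: in=3 → 3 (was ⊥); enqueue []
  #4 pop 3: in=3 → ⊤ (was 3); enqueue [2]
  #5 pop 2: in=⊤ → ⊤ (was 3); enqueue []

Fixpoint:
  val[0] = ⊤
  val[1] = 3
  val[2] = ⊤
  val[3] = ⊤

⊤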